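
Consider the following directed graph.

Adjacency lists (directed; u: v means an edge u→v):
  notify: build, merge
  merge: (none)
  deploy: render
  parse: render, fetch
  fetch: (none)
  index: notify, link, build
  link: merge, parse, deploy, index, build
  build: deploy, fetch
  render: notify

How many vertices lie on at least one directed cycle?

6

A vertex is on a directed cycle iff it belongs to a strongly connected component of size ≥ 2 (or has a self-loop).
The vertices on cycles are {link, build, index, deploy, notify, render} — 6 in total.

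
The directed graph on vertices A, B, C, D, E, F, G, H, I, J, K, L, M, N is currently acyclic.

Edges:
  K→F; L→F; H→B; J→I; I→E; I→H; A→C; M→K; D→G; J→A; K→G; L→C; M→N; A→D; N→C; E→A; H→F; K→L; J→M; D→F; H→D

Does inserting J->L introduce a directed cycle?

No

Adding J→L creates a cycle iff L can already reach J.
Explore from L: no path reaches J. The graph stays acyclic.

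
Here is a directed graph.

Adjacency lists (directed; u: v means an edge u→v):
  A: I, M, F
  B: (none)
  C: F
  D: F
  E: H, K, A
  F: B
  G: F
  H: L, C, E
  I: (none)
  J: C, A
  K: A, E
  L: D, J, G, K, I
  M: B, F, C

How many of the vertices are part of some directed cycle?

4

A vertex is on a directed cycle iff it belongs to a strongly connected component of size ≥ 2 (or has a self-loop).
The vertices on cycles are {E, H, K, L} — 4 in total.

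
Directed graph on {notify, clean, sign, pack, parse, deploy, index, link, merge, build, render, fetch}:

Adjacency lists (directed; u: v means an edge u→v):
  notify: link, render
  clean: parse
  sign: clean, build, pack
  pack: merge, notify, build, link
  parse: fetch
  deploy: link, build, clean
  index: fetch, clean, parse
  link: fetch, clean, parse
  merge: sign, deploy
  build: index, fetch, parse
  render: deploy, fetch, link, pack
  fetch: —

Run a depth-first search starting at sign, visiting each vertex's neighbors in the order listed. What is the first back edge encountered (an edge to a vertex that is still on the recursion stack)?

merge->sign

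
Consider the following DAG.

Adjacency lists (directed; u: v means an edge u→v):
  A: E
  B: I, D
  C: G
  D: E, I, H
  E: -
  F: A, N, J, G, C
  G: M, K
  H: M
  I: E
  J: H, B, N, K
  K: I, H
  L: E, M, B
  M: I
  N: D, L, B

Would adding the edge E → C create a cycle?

Adding E→C creates a cycle iff C can already reach E.
Path from C: C → G → K → I → E.
So C → … → E → C is a cycle.

Yes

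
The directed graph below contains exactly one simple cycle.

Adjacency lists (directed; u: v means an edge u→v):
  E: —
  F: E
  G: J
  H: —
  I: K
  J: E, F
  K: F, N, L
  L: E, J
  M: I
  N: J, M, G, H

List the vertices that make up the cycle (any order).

I, K, M, N

DFS with gray/black marking from I:
I gray
  K gray
    F gray
      E gray
      E black
    F black
    N gray
      J gray
        J→E: E black — skip
        J→F: F black — skip
      J black
      M gray
        M→I: I is gray → back edge
Back edge closes the cycle I → K → N → M → I; its vertices are {I, K, M, N}.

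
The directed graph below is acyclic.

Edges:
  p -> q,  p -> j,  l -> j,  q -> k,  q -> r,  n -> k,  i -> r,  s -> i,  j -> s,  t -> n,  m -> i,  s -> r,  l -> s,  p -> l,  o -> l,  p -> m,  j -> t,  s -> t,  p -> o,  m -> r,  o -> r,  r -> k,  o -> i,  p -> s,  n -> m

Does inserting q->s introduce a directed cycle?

No

Adding q→s creates a cycle iff s can already reach q.
Explore from s: no path reaches q. The graph stays acyclic.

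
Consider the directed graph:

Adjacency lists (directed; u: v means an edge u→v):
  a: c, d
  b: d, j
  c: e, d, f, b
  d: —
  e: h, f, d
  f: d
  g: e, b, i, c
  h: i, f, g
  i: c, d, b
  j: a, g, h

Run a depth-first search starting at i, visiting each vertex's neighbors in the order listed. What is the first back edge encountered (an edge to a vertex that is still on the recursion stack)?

DFS from i (visiting each vertex's neighbors in the order listed); mark gray on enter, black on exit:
i gray
  c gray
    e gray
      h gray
        h→i: i is gray → back edge
First back edge: h → i.

h->i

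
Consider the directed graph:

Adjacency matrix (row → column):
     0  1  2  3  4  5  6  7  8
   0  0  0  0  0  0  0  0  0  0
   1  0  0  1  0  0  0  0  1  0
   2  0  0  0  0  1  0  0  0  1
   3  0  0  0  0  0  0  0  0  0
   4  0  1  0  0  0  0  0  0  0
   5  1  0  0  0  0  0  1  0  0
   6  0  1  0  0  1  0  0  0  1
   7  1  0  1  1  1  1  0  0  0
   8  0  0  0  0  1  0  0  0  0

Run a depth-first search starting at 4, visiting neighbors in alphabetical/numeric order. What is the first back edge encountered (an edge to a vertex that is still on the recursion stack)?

DFS from 4 (visiting neighbors in alphabetical/numeric order); mark gray on enter, black on exit:
4 gray
  1 gray
    2 gray
      2→4: 4 is gray → back edge
First back edge: 2 → 4.

2→4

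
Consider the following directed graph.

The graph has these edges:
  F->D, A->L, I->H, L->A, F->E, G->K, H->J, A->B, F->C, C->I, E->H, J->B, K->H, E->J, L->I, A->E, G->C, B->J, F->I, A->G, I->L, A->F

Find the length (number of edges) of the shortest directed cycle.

2

For each vertex v, BFS finds the shortest path from v back to v.
The shortest such closed walk is L → A → L, length 2.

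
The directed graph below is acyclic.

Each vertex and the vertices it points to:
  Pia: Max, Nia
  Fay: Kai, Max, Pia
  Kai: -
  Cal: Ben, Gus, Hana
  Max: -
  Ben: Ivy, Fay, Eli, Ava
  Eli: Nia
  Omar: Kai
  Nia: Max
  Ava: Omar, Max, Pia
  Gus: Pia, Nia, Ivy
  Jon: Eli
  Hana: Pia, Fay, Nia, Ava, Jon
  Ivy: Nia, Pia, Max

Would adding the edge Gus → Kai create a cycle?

No

Adding Gus→Kai creates a cycle iff Kai can already reach Gus.
Explore from Kai: no path reaches Gus. The graph stays acyclic.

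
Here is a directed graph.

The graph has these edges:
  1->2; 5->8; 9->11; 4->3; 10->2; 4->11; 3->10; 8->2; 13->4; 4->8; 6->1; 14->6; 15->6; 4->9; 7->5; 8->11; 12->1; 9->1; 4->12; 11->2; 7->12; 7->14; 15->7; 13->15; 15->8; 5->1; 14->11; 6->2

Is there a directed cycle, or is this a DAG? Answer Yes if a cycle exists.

No

DFS with white/gray/black marking, starting from 9:
9 gray
  11 gray
    2 gray
    2 black
  11 black
  1 gray
    1→2: 2 black — skip
  1 black
9 black
3 gray
  10 gray
    10→2: 2 black — skip
  10 black
3 black
4 gray
  4→9: 9 black — skip
  4→11: 11 black — skip
  4→3: 3 black — skip
  8 gray
    8→2: 2 black — skip
    8→11: 11 black — skip
  8 black
  12 gray
    12→1: 1 black — skip
  12 black
4 black
5 gray
  5→8: 8 black — skip
  5→1: 1 black — skip
5 black
6 gray
  6→1: 1 black — skip
  6→2: 2 black — skip
6 black
7 gray
  7→12: 12 black — skip
  7→5: 5 black — skip
  14 gray
    14→6: 6 black — skip
    14→11: 11 black — skip
  14 black
7 black
13 gray
  15 gray
    15→6: 6 black — skip
    15→8: 8 black — skip
    15→7: 7 black — skip
  15 black
  13→4: 4 black — skip
13 black
Every edge goes to a white or black vertex — no back edge, so the graph is acyclic.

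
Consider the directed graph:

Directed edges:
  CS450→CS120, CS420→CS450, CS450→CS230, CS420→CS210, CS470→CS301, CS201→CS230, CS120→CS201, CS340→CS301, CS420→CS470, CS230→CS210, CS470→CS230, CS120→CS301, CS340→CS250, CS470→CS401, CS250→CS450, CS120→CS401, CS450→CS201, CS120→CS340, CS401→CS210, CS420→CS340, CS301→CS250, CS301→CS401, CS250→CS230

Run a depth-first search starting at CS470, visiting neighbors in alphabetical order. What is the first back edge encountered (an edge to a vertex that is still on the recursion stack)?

DFS from CS470 (visiting neighbors in alphabetical order); mark gray on enter, black on exit:
CS470 gray
  CS230 gray
    CS210 gray
    CS210 black
  CS230 black
  CS301 gray
    CS250 gray
      CS250→CS230: CS230 black — skip
      CS450 gray
        CS120 gray
          CS201 gray
            CS201→CS230: CS230 black — skip
          CS201 black
          CS120→CS301: CS301 is gray → back edge
First back edge: CS120 → CS301.

CS120->CS301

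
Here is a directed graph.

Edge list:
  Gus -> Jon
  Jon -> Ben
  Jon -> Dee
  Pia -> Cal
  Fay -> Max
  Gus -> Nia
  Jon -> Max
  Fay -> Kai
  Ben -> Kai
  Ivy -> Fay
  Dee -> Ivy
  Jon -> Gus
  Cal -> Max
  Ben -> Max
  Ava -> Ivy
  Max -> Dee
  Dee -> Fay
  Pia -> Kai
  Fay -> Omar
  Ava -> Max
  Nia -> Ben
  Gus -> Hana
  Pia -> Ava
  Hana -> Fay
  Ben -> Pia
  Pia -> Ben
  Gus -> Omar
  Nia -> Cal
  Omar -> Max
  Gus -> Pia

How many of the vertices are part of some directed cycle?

A vertex is on a directed cycle iff it belongs to a strongly connected component of size ≥ 2 (or has a self-loop).
The vertices on cycles are {Ben, Dee, Fay, Gus, Ivy, Jon, Max, Pia, Omar} — 9 in total.

9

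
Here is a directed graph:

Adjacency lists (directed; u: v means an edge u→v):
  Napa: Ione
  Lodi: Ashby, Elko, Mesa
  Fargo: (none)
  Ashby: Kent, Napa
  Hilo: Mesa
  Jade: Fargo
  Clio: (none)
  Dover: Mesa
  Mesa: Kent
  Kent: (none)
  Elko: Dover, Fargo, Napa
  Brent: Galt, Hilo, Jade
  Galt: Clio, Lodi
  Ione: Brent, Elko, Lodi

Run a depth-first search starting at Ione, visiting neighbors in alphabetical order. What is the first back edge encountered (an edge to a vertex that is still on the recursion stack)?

DFS from Ione (visiting neighbors in alphabetical order); mark gray on enter, black on exit:
Ione gray
  Brent gray
    Galt gray
      Clio gray
      Clio black
      Lodi gray
        Ashby gray
          Kent gray
          Kent black
          Napa gray
            Napa→Ione: Ione is gray → back edge
First back edge: Napa → Ione.

Napa→Ione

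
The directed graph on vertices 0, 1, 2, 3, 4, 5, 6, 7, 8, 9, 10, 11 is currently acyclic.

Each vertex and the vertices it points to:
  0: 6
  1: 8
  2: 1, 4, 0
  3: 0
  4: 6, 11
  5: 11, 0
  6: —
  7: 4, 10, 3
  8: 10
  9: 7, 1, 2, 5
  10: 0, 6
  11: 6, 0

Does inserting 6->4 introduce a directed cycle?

Yes

Adding 6→4 creates a cycle iff 4 can already reach 6.
Path from 4: 4 → 6.
So 4 → … → 6 → 4 is a cycle.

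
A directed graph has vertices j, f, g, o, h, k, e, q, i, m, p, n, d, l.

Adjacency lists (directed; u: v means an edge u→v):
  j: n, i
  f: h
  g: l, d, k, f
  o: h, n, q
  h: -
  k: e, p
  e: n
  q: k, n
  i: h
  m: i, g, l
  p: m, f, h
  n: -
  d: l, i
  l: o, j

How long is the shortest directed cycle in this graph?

For each vertex v, BFS finds the shortest path from v back to v.
The shortest such closed walk is m → g → k → p → m, length 4.

4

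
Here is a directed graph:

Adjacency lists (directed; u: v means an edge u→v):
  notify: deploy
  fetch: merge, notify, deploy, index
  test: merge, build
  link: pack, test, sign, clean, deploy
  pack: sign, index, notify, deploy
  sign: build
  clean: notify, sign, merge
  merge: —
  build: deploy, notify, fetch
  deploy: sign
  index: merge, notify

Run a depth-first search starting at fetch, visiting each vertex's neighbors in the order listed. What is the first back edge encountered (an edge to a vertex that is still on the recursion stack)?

DFS from fetch (visiting each vertex's neighbors in the order listed); mark gray on enter, black on exit:
fetch gray
  merge gray
  merge black
  notify gray
    deploy gray
      sign gray
        build gray
          build→deploy: deploy is gray → back edge
First back edge: build → deploy.

build→deploy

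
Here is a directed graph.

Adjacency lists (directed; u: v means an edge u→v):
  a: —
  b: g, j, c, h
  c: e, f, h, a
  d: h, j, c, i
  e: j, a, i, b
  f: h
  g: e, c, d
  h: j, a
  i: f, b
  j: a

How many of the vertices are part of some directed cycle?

6

A vertex is on a directed cycle iff it belongs to a strongly connected component of size ≥ 2 (or has a self-loop).
The vertices on cycles are {b, c, d, e, g, i} — 6 in total.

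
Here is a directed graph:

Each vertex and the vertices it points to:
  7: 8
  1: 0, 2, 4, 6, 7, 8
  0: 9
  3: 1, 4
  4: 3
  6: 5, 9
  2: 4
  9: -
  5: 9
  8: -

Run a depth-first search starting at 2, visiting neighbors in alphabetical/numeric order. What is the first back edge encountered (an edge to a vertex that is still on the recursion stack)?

DFS from 2 (visiting neighbors in alphabetical/numeric order); mark gray on enter, black on exit:
2 gray
  4 gray
    3 gray
      1 gray
        0 gray
          9 gray
          9 black
        0 black
        1→2: 2 is gray → back edge
First back edge: 1 → 2.

1->2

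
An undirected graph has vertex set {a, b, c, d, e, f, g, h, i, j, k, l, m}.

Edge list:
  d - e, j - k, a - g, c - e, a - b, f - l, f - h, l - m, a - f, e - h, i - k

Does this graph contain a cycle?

No

DFS, tracking each vertex's parent; an edge to a visited non-parent vertex closes a cycle.
Start from l:
visit l (parent –)
  visit f (parent l)
    visit a (parent f)
      visit g (parent a)
        g–a: parent, skip
      visit b (parent a)
        b–a: parent, skip
      a–f: parent, skip
    f–l: parent, skip
    visit h (parent f)
      h–f: parent, skip
      visit e (parent h)
        visit d (parent e)
          d–e: parent, skip
        e–h: parent, skip
        visit c (parent e)
          c–e: parent, skip
  visit m (parent l)
    m–l: parent, skip
visit i (parent –)
  visit k (parent i)
    k–i: parent, skip
    visit j (parent k)
      j–k: parent, skip
No non-parent visited neighbor found — the graph is a forest.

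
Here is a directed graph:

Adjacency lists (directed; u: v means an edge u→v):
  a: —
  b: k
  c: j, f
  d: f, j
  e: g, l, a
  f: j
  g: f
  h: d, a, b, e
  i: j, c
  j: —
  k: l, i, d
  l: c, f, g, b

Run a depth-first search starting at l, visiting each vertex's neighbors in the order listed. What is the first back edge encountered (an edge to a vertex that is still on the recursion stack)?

DFS from l (visiting each vertex's neighbors in the order listed); mark gray on enter, black on exit:
l gray
  c gray
    j gray
    j black
    f gray
      f→j: j black — skip
    f black
  c black
  l→f: f black — skip
  g gray
    g→f: f black — skip
  g black
  b gray
    k gray
      k→l: l is gray → back edge
First back edge: k → l.

k→l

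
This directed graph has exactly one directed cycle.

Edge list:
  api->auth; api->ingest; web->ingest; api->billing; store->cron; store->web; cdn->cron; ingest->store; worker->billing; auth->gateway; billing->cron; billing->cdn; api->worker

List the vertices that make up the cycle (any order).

DFS with gray/black marking from ingest:
ingest gray
  store gray
    web gray
      web→ingest: ingest is gray → back edge
Back edge closes the cycle ingest → store → web → ingest; its vertices are {web, store, ingest}.

web, store, ingest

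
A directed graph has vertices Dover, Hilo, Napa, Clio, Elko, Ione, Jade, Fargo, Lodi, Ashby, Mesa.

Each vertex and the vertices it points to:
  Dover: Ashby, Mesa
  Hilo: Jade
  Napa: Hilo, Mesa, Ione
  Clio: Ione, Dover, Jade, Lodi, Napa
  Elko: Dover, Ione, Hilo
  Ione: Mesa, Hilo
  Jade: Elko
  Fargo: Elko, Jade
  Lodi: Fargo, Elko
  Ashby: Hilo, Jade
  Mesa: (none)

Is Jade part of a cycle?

Jade is on a cycle iff Jade can reach itself via ≥1 edge.
Jade → Elko → Hilo → Jade — yes.

Yes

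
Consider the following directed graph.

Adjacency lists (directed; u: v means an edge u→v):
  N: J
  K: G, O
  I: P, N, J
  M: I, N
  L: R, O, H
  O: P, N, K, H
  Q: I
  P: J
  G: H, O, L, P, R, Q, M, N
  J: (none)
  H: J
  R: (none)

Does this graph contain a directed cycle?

Yes

DFS with white/gray/black marking, starting from L:
L gray
  R gray
  R black
  O gray
    P gray
      J gray
      J black
    P black
    N gray
      N→J: J black — skip
    N black
    K gray
      G gray
        H gray
          H→J: J black — skip
        H black
        G→O: O is gray → back edge
Back edge found, so a cycle exists: O → K → G → O.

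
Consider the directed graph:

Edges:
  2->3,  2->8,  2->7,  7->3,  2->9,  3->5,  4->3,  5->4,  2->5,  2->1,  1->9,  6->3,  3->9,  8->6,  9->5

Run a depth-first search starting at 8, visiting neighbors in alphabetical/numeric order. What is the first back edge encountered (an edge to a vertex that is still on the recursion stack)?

4→3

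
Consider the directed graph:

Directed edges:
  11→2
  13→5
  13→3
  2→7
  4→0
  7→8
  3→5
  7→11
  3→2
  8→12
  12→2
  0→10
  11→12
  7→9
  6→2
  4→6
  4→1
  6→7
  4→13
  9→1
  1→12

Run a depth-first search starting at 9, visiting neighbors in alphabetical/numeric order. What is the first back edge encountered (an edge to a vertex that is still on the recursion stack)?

DFS from 9 (visiting neighbors in alphabetical/numeric order); mark gray on enter, black on exit:
9 gray
  1 gray
    12 gray
      2 gray
        7 gray
          8 gray
            8→12: 12 is gray → back edge
First back edge: 8 → 12.

8→12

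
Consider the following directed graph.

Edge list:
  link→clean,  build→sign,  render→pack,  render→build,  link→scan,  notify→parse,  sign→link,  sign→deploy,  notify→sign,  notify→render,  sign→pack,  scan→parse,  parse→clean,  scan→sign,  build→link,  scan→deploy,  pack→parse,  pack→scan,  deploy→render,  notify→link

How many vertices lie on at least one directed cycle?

A vertex is on a directed cycle iff it belongs to a strongly connected component of size ≥ 2 (or has a self-loop).
The vertices on cycles are {link, pack, scan, sign, build, deploy, render} — 7 in total.

7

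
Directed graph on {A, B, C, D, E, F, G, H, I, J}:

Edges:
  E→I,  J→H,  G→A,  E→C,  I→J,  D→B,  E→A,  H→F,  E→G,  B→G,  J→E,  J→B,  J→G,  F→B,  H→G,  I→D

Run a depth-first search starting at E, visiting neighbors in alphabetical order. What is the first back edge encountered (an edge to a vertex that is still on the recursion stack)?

J->E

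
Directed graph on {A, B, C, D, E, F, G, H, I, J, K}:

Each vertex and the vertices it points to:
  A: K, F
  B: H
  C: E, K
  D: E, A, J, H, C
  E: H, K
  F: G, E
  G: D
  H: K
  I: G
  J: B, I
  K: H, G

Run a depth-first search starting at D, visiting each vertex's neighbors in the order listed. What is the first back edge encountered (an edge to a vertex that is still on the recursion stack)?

DFS from D (visiting each vertex's neighbors in the order listed); mark gray on enter, black on exit:
D gray
  E gray
    H gray
      K gray
        K→H: H is gray → back edge
First back edge: K → H.

K→H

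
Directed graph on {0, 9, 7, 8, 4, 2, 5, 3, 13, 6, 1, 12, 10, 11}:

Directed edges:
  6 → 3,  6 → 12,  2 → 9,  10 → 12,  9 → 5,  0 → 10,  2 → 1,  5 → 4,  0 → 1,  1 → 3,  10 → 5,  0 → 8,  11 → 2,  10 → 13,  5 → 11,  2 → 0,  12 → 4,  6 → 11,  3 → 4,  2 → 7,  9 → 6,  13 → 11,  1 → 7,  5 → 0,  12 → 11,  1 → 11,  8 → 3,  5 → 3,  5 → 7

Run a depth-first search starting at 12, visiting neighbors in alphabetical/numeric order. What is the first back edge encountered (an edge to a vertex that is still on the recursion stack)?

1→11

DFS from 12 (visiting neighbors in alphabetical/numeric order); mark gray on enter, black on exit:
12 gray
  4 gray
  4 black
  11 gray
    2 gray
      0 gray
        1 gray
          3 gray
            3→4: 4 black — skip
          3 black
          7 gray
          7 black
          1→11: 11 is gray → back edge
First back edge: 1 → 11.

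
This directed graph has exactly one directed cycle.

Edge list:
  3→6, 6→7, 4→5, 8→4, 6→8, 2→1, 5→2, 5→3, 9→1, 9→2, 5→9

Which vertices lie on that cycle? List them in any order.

DFS with gray/black marking from 5:
5 gray
  9 gray
    2 gray
      1 gray
      1 black
    2 black
    9→1: 1 black — skip
  9 black
  3 gray
    6 gray
      7 gray
      7 black
      8 gray
        4 gray
          4→5: 5 is gray → back edge
Back edge closes the cycle 5 → 3 → 6 → 8 → 4 → 5; its vertices are {3, 4, 5, 6, 8}.

3, 4, 5, 6, 8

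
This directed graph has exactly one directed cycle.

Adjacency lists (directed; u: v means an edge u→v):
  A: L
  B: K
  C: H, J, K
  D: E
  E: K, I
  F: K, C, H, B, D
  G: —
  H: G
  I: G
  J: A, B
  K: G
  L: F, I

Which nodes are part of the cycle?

DFS with gray/black marking from F:
F gray
  K gray
    G gray
    G black
  K black
  C gray
    H gray
      H→G: G black — skip
    H black
    J gray
      A gray
        L gray
          L→F: F is gray → back edge
Back edge closes the cycle F → C → J → A → L → F; its vertices are {A, C, F, J, L}.

A, C, F, J, L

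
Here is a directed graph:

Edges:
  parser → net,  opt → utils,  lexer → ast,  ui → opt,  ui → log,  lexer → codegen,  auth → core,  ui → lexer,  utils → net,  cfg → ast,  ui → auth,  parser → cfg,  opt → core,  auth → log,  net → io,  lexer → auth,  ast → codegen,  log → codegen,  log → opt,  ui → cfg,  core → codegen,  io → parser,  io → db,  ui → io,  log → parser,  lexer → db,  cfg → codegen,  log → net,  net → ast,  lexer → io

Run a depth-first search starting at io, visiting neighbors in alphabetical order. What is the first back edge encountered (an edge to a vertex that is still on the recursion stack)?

net->io

DFS from io (visiting neighbors in alphabetical order); mark gray on enter, black on exit:
io gray
  db gray
  db black
  parser gray
    cfg gray
      ast gray
        codegen gray
        codegen black
      ast black
      cfg→codegen: codegen black — skip
    cfg black
    net gray
      net→ast: ast black — skip
      net→io: io is gray → back edge
First back edge: net → io.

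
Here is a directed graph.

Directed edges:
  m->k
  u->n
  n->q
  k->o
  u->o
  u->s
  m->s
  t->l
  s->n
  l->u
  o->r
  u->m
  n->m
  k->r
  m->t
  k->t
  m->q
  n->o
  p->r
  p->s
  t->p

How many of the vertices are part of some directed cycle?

8

A vertex is on a directed cycle iff it belongs to a strongly connected component of size ≥ 2 (or has a self-loop).
The vertices on cycles are {k, l, m, n, p, s, t, u} — 8 in total.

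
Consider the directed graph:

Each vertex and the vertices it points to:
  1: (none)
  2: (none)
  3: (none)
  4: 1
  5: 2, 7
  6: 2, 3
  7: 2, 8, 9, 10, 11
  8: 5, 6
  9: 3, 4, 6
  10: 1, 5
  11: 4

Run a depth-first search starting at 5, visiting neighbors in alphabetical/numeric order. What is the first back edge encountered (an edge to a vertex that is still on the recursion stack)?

8->5

DFS from 5 (visiting neighbors in alphabetical/numeric order); mark gray on enter, black on exit:
5 gray
  2 gray
  2 black
  7 gray
    7→2: 2 black — skip
    8 gray
      8→5: 5 is gray → back edge
First back edge: 8 → 5.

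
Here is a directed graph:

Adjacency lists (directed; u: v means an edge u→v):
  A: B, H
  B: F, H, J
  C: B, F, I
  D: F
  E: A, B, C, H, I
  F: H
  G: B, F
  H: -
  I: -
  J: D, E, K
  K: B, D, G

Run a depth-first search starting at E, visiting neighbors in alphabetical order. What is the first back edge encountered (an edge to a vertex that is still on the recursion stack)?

J→E

DFS from E (visiting neighbors in alphabetical order); mark gray on enter, black on exit:
E gray
  A gray
    B gray
      F gray
        H gray
        H black
      F black
      B→H: H black — skip
      J gray
        D gray
          D→F: F black — skip
        D black
        J→E: E is gray → back edge
First back edge: J → E.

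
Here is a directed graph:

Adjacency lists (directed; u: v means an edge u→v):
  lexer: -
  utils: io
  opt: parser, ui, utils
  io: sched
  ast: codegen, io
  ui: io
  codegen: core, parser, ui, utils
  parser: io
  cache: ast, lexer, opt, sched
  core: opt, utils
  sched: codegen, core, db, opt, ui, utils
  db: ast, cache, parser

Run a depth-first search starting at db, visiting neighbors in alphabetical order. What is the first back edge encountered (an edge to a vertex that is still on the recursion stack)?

sched->codegen

DFS from db (visiting neighbors in alphabetical order); mark gray on enter, black on exit:
db gray
  ast gray
    codegen gray
      core gray
        opt gray
          parser gray
            io gray
              sched gray
                sched→codegen: codegen is gray → back edge
First back edge: sched → codegen.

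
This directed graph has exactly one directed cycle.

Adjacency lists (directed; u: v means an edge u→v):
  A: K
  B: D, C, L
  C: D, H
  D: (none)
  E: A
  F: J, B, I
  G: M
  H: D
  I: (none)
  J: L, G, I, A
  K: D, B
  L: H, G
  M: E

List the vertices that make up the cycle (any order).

A, B, E, G, K, L, M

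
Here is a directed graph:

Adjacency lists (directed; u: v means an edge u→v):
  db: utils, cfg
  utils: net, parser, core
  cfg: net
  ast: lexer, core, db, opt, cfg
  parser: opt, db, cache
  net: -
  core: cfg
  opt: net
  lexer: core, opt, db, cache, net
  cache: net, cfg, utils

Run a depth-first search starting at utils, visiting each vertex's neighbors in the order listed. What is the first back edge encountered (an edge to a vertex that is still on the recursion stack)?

db->utils

DFS from utils (visiting each vertex's neighbors in the order listed); mark gray on enter, black on exit:
utils gray
  net gray
  net black
  parser gray
    opt gray
      opt→net: net black — skip
    opt black
    db gray
      db→utils: utils is gray → back edge
First back edge: db → utils.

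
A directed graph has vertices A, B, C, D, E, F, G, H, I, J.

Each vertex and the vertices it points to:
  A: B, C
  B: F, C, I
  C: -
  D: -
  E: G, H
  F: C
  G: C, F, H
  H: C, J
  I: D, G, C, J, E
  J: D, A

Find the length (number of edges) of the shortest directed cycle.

4

For each vertex v, BFS finds the shortest path from v back to v.
The shortest such closed walk is I → J → A → B → I, length 4.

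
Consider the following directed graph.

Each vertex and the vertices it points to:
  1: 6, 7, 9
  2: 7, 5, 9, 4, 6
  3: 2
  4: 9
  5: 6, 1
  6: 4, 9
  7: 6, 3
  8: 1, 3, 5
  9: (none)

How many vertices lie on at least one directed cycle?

A vertex is on a directed cycle iff it belongs to a strongly connected component of size ≥ 2 (or has a self-loop).
The vertices on cycles are {1, 2, 3, 5, 7} — 5 in total.

5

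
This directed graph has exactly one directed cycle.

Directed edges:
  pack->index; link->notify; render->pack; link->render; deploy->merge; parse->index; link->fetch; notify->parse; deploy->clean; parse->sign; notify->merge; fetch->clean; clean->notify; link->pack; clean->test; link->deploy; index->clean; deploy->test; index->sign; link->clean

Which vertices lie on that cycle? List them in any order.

clean, index, parse, notify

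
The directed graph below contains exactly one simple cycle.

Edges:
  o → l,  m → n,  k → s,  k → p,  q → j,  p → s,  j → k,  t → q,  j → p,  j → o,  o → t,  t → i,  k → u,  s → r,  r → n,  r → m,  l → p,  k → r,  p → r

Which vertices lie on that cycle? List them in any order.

DFS with gray/black marking from j:
j gray
  k gray
    p gray
      r gray
        m gray
          n gray
          n black
        m black
        r→n: n black — skip
      r black
      s gray
        s→r: r black — skip
      s black
    p black
    k→r: r black — skip
    k→s: s black — skip
    u gray
    u black
  k black
  o gray
    t gray
      q gray
        q→j: j is gray → back edge
Back edge closes the cycle j → o → t → q → j; its vertices are {j, o, q, t}.

j, o, q, t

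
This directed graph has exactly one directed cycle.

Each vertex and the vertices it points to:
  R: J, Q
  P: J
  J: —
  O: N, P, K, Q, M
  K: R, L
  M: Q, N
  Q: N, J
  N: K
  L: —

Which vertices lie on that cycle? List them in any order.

DFS with gray/black marking from K:
K gray
  R gray
    J gray
    J black
    Q gray
      N gray
        N→K: K is gray → back edge
Back edge closes the cycle K → R → Q → N → K; its vertices are {K, N, Q, R}.

K, N, Q, R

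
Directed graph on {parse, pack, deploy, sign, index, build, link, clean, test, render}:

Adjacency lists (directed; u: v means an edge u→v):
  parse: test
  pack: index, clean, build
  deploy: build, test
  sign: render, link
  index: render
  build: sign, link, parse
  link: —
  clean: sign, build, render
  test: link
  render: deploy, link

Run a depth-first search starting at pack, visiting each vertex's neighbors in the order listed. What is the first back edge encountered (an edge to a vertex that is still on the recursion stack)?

sign->render

DFS from pack (visiting each vertex's neighbors in the order listed); mark gray on enter, black on exit:
pack gray
  index gray
    render gray
      deploy gray
        build gray
          sign gray
            sign→render: render is gray → back edge
First back edge: sign → render.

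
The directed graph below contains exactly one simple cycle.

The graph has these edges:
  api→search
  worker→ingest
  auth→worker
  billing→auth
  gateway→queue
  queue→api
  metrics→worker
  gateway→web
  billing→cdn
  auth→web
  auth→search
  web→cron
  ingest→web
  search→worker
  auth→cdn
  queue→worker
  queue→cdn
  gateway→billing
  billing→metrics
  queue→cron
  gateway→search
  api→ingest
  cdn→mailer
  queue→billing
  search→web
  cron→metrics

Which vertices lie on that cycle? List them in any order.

web, cron, ingest, worker, metrics

DFS with gray/black marking from cron:
cron gray
  metrics gray
    worker gray
      ingest gray
        web gray
          web→cron: cron is gray → back edge
Back edge closes the cycle cron → metrics → worker → ingest → web → cron; its vertices are {web, cron, ingest, worker, metrics}.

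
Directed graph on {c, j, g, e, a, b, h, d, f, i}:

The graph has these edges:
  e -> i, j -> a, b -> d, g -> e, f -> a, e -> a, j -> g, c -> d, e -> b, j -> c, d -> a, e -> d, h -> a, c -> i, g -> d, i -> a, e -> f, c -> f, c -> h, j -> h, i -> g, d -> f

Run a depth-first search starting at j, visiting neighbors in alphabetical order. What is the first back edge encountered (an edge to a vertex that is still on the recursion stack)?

e→i

DFS from j (visiting neighbors in alphabetical order); mark gray on enter, black on exit:
j gray
  a gray
  a black
  c gray
    d gray
      d→a: a black — skip
      f gray
        f→a: a black — skip
      f black
    d black
    c→f: f black — skip
    h gray
      h→a: a black — skip
    h black
    i gray
      i→a: a black — skip
      g gray
        g→d: d black — skip
        e gray
          e→a: a black — skip
          b gray
            b→d: d black — skip
          b black
          e→d: d black — skip
          e→f: f black — skip
          e→i: i is gray → back edge
First back edge: e → i.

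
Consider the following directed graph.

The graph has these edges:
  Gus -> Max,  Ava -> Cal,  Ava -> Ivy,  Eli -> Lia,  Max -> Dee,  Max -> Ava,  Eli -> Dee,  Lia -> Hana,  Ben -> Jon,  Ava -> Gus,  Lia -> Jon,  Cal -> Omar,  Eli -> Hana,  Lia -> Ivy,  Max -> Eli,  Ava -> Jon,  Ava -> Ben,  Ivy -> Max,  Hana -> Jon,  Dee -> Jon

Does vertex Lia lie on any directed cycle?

Yes

Lia is on a cycle iff Lia can reach itself via ≥1 edge.
Lia → Ivy → Max → Eli → Lia — yes.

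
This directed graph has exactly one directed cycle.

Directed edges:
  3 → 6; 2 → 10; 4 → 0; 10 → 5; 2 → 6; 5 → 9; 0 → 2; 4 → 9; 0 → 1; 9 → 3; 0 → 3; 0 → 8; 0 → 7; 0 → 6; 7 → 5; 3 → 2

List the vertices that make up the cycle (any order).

2, 3, 5, 9, 10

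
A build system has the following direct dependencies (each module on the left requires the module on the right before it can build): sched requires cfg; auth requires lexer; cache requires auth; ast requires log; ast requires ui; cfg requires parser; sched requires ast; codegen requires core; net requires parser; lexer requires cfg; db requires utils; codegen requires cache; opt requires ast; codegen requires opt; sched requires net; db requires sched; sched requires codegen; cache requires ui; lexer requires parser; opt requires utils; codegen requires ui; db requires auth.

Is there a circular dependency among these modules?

No

DFS with white/gray/black marking, starting from core:
core gray
core black
net gray
  parser gray
  parser black
net black
db gray
  auth gray
    lexer gray
      lexer→parser: parser black — skip
      cfg gray
        cfg→parser: parser black — skip
      cfg black
    lexer black
  auth black
  sched gray
    sched→cfg: cfg black — skip
    sched→net: net black — skip
    codegen gray
      ui gray
      ui black
      cache gray
        cache→ui: ui black — skip
        cache→auth: auth black — skip
      cache black
      opt gray
        ast gray
          ast→ui: ui black — skip
          log gray
          log black
        ast black
        utils gray
        utils black
      opt black
      codegen→core: core black — skip
    codegen black
    sched→ast: ast black — skip
  sched black
  db→utils: utils black — skip
db black
Every edge goes to a white or black vertex — no back edge, so the graph is acyclic.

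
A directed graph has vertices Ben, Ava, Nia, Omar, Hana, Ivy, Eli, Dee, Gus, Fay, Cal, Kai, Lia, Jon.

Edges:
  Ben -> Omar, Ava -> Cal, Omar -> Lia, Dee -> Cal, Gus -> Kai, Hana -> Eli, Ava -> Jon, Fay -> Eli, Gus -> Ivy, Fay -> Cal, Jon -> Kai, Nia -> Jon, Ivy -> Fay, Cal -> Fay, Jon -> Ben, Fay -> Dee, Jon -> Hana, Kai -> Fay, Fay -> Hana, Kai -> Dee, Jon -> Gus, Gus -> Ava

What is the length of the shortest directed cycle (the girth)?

2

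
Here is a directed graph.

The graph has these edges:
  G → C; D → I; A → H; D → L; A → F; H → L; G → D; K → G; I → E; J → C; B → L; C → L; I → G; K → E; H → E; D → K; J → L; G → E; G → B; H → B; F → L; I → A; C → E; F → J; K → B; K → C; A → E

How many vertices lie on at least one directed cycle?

4

A vertex is on a directed cycle iff it belongs to a strongly connected component of size ≥ 2 (or has a self-loop).
The vertices on cycles are {D, G, I, K} — 4 in total.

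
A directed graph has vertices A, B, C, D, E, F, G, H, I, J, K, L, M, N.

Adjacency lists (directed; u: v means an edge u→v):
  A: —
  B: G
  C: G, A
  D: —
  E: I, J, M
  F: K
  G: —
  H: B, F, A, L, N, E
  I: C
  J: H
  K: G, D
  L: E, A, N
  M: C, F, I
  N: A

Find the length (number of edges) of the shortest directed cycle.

For each vertex v, BFS finds the shortest path from v back to v.
The shortest such closed walk is H → E → J → H, length 3.

3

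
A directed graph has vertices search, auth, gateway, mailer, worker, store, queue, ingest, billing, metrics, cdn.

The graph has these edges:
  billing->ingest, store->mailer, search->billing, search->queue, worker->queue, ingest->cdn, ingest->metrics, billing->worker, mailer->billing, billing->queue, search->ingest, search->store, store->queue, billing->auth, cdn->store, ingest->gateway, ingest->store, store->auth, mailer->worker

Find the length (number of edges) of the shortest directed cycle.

For each vertex v, BFS finds the shortest path from v back to v.
The shortest such closed walk is ingest → store → mailer → billing → ingest, length 4.

4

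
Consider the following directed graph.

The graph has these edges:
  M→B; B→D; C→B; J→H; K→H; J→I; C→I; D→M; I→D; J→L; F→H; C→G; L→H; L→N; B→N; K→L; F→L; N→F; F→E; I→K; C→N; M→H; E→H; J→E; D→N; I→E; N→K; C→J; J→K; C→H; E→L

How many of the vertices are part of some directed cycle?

8

A vertex is on a directed cycle iff it belongs to a strongly connected component of size ≥ 2 (or has a self-loop).
The vertices on cycles are {B, D, E, F, K, L, M, N} — 8 in total.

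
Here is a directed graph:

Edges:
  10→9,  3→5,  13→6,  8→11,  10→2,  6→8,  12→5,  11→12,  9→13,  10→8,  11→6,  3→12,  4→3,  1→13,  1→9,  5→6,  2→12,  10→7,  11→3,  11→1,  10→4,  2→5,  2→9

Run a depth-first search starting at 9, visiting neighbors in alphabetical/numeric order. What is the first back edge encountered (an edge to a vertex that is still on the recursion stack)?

1->9

DFS from 9 (visiting neighbors in alphabetical/numeric order); mark gray on enter, black on exit:
9 gray
  13 gray
    6 gray
      8 gray
        11 gray
          1 gray
            1→9: 9 is gray → back edge
First back edge: 1 → 9.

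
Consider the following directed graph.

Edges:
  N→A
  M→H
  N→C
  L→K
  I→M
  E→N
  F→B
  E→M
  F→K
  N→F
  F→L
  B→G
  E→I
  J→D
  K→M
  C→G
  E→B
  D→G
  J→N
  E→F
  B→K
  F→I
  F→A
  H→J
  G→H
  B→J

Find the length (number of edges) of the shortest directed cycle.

4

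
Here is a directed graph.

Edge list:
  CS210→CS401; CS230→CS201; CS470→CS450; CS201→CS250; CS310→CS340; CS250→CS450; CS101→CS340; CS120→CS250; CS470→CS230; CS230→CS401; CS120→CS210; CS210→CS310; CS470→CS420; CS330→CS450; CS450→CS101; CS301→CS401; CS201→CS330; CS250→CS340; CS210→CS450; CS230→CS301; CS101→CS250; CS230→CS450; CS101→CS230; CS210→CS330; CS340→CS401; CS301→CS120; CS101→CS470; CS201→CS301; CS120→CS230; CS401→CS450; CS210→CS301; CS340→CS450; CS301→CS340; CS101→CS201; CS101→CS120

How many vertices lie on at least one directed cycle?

13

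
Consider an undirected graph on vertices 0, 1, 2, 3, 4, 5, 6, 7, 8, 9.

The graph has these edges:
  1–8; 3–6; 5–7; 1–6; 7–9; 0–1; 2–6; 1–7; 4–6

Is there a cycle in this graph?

DFS, tracking each vertex's parent; an edge to a visited non-parent vertex closes a cycle.
Start from 9:
visit 9 (parent –)
  visit 7 (parent 9)
    visit 5 (parent 7)
      5–7: parent, skip
    visit 1 (parent 7)
      1–7: parent, skip
      visit 6 (parent 1)
        visit 2 (parent 6)
          2–6: parent, skip
        visit 3 (parent 6)
          3–6: parent, skip
        visit 4 (parent 6)
          4–6: parent, skip
        6–1: parent, skip
      visit 0 (parent 1)
        0–1: parent, skip
      visit 8 (parent 1)
        8–1: parent, skip
    7–9: parent, skip
No non-parent visited neighbor found — the graph is a forest.

No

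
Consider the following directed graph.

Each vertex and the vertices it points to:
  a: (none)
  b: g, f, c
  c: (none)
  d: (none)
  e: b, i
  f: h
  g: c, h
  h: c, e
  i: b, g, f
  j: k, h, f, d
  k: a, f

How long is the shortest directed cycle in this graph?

4

For each vertex v, BFS finds the shortest path from v back to v.
The shortest such closed walk is h → e → b → f → h, length 4.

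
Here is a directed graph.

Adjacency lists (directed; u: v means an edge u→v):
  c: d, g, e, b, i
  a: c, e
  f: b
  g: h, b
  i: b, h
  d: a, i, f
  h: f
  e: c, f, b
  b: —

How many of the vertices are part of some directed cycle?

A vertex is on a directed cycle iff it belongs to a strongly connected component of size ≥ 2 (or has a self-loop).
The vertices on cycles are {a, c, d, e} — 4 in total.

4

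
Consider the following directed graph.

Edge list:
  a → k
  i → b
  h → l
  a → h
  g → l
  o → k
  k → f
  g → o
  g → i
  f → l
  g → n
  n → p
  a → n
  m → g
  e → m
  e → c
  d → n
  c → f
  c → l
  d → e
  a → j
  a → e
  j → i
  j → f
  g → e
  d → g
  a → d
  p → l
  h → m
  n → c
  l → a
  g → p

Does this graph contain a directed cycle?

DFS with white/gray/black marking, starting from g:
g gray
  l gray
    a gray
      d gray
        n gray
          c gray
            c→l: l is gray → back edge
Back edge found, so a cycle exists: l → a → d → n → c → l.

Yes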